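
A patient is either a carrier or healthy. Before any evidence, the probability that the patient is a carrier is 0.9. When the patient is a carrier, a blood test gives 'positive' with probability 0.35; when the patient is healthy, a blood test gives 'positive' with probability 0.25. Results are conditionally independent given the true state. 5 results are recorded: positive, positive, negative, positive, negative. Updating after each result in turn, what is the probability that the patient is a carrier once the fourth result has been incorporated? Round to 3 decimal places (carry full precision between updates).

0.955

After 'positive': P(carrier) = 0.35·0.9000 / (0.35·0.9000 + 0.25·0.1000) ≈ 0.9265
After 'positive': P(carrier) = 0.35·0.9265 / (0.35·0.9265 + 0.25·0.0735) ≈ 0.9464
After 'negative': P(carrier) = 0.65·0.9464 / (0.65·0.9464 + 0.75·0.0536) ≈ 0.9386
After 'positive': P(carrier) = 0.35·0.9386 / (0.35·0.9386 + 0.25·0.0614) ≈ 0.9554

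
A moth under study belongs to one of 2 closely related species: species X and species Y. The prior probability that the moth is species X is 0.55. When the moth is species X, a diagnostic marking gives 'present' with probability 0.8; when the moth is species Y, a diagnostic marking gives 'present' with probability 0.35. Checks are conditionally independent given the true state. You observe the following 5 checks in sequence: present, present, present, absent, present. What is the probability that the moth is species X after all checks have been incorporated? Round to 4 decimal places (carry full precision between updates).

0.9112

After 'present': P(species X) = 0.8·0.5500 / (0.8·0.5500 + 0.35·0.4500) ≈ 0.7364
After 'present': P(species X) = 0.8·0.7364 / (0.8·0.7364 + 0.35·0.2636) ≈ 0.8646
After 'present': P(species X) = 0.8·0.8646 / (0.8·0.8646 + 0.35·0.1354) ≈ 0.9359
After 'absent': P(species X) = 0.2·0.9359 / (0.2·0.9359 + 0.65·0.0641) ≈ 0.8179
After 'present': P(species X) = 0.8·0.8179 / (0.8·0.8179 + 0.35·0.1821) ≈ 0.9112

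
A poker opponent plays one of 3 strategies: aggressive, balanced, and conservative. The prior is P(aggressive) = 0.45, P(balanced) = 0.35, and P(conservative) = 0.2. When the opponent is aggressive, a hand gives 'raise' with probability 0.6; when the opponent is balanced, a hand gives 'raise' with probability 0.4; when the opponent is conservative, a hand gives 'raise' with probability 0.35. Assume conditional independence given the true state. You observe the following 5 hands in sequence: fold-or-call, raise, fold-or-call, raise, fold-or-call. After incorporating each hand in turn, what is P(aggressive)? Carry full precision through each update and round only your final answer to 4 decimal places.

Apply Bayes' rule sequentially, carrying P(aggressive) forward.
After 'fold-or-call': normaliser = 0.4·0.4500 + 0.6·0.3500 + 0.65·0.2000; P(aggressive) ≈ 0.3462, P(balanced) ≈ 0.4038, P(conservative) ≈ 0.2500
After 'raise': normaliser = 0.6·0.3462 + 0.4·0.4038 + 0.35·0.2500; P(aggressive) ≈ 0.4547, P(balanced) ≈ 0.3537, P(conservative) ≈ 0.1916
After 'fold-or-call': normaliser = 0.4·0.4547 + 0.6·0.3537 + 0.65·0.1916; P(aggressive) ≈ 0.3507, P(balanced) ≈ 0.4092, P(conservative) ≈ 0.2401
After 'raise': normaliser = 0.6·0.3507 + 0.4·0.4092 + 0.35·0.2401; P(aggressive) ≈ 0.4593, P(balanced) ≈ 0.3572, P(conservative) ≈ 0.1834
After 'fold-or-call': normaliser = 0.4·0.4593 + 0.6·0.3572 + 0.65·0.1834; P(aggressive) ≈ 0.3552, P(balanced) ≈ 0.4144, P(conservative) ≈ 0.2305

0.3552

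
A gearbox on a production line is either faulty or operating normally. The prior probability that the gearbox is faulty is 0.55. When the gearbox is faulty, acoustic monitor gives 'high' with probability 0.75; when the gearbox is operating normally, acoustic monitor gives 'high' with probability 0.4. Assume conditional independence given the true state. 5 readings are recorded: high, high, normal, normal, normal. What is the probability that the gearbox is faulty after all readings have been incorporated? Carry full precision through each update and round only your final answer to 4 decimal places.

After 'high': P(faulty) = 0.75·0.5500 / (0.75·0.5500 + 0.4·0.4500) ≈ 0.6962
After 'high': P(faulty) = 0.75·0.6962 / (0.75·0.6962 + 0.4·0.3038) ≈ 0.8112
After 'normal': P(faulty) = 0.25·0.8112 / (0.25·0.8112 + 0.6·0.1888) ≈ 0.6416
After 'normal': P(faulty) = 0.25·0.6416 / (0.25·0.6416 + 0.6·0.3584) ≈ 0.4273
After 'normal': P(faulty) = 0.25·0.4273 / (0.25·0.4273 + 0.6·0.5727) ≈ 0.2371

0.2371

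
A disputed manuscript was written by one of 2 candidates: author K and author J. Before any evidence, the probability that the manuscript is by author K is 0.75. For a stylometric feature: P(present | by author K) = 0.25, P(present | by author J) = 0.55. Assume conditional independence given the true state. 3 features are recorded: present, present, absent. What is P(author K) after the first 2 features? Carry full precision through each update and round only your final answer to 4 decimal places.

0.3827

Each posterior becomes the prior for the next update.
After 'present': P(author K) = 0.25·0.7500 / (0.25·0.7500 + 0.55·0.2500) ≈ 0.5769
After 'present': P(author K) = 0.25·0.5769 / (0.25·0.5769 + 0.55·0.4231) ≈ 0.3827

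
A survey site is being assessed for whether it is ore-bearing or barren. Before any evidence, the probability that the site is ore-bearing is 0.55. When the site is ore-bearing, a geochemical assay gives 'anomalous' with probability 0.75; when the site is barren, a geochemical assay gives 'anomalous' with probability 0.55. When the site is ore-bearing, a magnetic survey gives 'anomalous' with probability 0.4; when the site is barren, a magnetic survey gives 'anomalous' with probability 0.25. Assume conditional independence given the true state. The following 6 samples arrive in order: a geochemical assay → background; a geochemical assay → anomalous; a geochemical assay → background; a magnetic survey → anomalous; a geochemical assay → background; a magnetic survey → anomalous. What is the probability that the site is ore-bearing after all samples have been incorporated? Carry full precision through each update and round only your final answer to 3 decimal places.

After a geochemical assay='background': P(ore) = 0.25·0.5500 / (0.25·0.5500 + 0.45·0.4500) ≈ 0.4044
After a geochemical assay='anomalous': P(ore) = 0.75·0.4044 / (0.75·0.4044 + 0.55·0.5956) ≈ 0.4808
After a geochemical assay='background': P(ore) = 0.25·0.4808 / (0.25·0.4808 + 0.45·0.5192) ≈ 0.3397
After a magnetic survey='anomalous': P(ore) = 0.4·0.3397 / (0.4·0.3397 + 0.25·0.6603) ≈ 0.4515
After a geochemical assay='background': P(ore) = 0.25·0.4515 / (0.25·0.4515 + 0.45·0.5485) ≈ 0.3138
After a magnetic survey='anomalous': P(ore) = 0.4·0.3138 / (0.4·0.3138 + 0.25·0.6862) ≈ 0.4225

0.422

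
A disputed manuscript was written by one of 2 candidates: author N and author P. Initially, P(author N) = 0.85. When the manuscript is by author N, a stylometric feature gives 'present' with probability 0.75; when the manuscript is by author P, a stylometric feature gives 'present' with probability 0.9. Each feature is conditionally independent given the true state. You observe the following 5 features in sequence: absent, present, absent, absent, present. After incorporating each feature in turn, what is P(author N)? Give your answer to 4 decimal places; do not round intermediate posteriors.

0.9840

After 'absent': P(author N) = 0.25·0.8500 / (0.25·0.8500 + 0.1·0.1500) ≈ 0.9341
After 'present': P(author N) = 0.75·0.9341 / (0.75·0.9341 + 0.9·0.0659) ≈ 0.9219
After 'absent': P(author N) = 0.25·0.9219 / (0.25·0.9219 + 0.1·0.0781) ≈ 0.9672
After 'absent': P(author N) = 0.25·0.9672 / (0.25·0.9672 + 0.1·0.0328) ≈ 0.9866
After 'present': P(author N) = 0.75·0.9866 / (0.75·0.9866 + 0.9·0.0134) ≈ 0.9840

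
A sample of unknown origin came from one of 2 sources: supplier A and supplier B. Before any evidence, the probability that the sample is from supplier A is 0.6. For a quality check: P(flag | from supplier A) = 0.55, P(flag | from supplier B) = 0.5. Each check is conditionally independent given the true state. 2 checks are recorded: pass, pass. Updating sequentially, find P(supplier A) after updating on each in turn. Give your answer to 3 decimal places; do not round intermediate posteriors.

After 'pass': P(supplier A) = 0.45·0.6000 / (0.45·0.6000 + 0.5·0.4000) ≈ 0.5745
After 'pass': P(supplier A) = 0.45·0.5745 / (0.45·0.5745 + 0.5·0.4255) ≈ 0.5485

0.549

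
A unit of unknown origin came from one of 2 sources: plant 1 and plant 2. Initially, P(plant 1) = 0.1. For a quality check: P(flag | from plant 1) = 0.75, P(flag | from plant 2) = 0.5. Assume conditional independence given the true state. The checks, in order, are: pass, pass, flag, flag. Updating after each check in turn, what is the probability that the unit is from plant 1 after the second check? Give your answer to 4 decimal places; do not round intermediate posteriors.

After 'pass': P(plant 1) = 0.25·0.1000 / (0.25·0.1000 + 0.5·0.9000) ≈ 0.0526
After 'pass': P(plant 1) = 0.25·0.0526 / (0.25·0.0526 + 0.5·0.9474) ≈ 0.0270

0.0270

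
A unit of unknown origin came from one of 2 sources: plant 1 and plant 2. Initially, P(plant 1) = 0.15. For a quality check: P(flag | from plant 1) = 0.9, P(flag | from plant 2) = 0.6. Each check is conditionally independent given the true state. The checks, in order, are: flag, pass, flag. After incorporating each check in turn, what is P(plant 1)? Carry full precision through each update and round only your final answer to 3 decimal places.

After 'flag': P(plant 1) = 0.9·0.1500 / (0.9·0.1500 + 0.6·0.8500) ≈ 0.2093
After 'pass': P(plant 1) = 0.1·0.2093 / (0.1·0.2093 + 0.4·0.7907) ≈ 0.0621
After 'flag': P(plant 1) = 0.9·0.0621 / (0.9·0.0621 + 0.6·0.9379) ≈ 0.0903

0.090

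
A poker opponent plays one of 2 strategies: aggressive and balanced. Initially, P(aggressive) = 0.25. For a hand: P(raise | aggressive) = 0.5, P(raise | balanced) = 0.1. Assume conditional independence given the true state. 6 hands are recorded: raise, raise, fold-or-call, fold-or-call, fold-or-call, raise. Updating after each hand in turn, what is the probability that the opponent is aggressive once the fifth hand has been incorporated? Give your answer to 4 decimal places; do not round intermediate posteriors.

After 'raise': P(aggressive) = 0.5·0.2500 / (0.5·0.2500 + 0.1·0.7500) ≈ 0.6250
After 'raise': P(aggressive) = 0.5·0.6250 / (0.5·0.6250 + 0.1·0.3750) ≈ 0.8929
After 'fold-or-call': P(aggressive) = 0.5·0.8929 / (0.5·0.8929 + 0.9·0.1071) ≈ 0.8224
After 'fold-or-call': P(aggressive) = 0.5·0.8224 / (0.5·0.8224 + 0.9·0.1776) ≈ 0.7200
After 'fold-or-call': P(aggressive) = 0.5·0.7200 / (0.5·0.7200 + 0.9·0.2800) ≈ 0.5883

0.5883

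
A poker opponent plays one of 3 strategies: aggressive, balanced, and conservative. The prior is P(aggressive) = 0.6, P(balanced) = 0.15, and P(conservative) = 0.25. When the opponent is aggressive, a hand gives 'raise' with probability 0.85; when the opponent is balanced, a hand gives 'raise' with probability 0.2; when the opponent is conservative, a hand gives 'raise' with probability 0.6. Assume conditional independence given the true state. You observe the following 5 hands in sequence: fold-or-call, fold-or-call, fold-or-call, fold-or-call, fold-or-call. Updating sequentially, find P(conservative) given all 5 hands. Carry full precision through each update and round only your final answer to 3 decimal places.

After 'fold-or-call': normaliser = 0.15·0.6000 + 0.8·0.1500 + 0.4·0.2500; P(aggressive) ≈ 0.2903, P(balanced) ≈ 0.3871, P(conservative) ≈ 0.3226
After 'fold-or-call': normaliser = 0.15·0.2903 + 0.8·0.3871 + 0.4·0.3226; P(aggressive) ≈ 0.0903, P(balanced) ≈ 0.6421, P(conservative) ≈ 0.2676
After 'fold-or-call': normaliser = 0.15·0.0903 + 0.8·0.6421 + 0.4·0.2676; P(aggressive) ≈ 0.0214, P(balanced) ≈ 0.8099, P(conservative) ≈ 0.1687
After 'fold-or-call': normaliser = 0.15·0.0214 + 0.8·0.8099 + 0.4·0.1687; P(aggressive) ≈ 0.0045, P(balanced) ≈ 0.9016, P(conservative) ≈ 0.0939
After 'fold-or-call': normaliser = 0.15·0.0045 + 0.8·0.9016 + 0.4·0.0939; P(aggressive) ≈ 0.0009, P(balanced) ≈ 0.9497, P(conservative) ≈ 0.0495

0.049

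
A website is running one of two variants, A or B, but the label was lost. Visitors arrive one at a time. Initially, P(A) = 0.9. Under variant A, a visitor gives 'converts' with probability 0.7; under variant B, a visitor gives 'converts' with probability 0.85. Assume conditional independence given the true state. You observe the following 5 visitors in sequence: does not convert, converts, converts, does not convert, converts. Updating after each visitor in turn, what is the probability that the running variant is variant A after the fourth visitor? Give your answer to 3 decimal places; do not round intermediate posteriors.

After 'does not convert': P(A) = 0.3·0.9000 / (0.3·0.9000 + 0.15·0.1000) ≈ 0.9474
After 'converts': P(A) = 0.7·0.9474 / (0.7·0.9474 + 0.85·0.0526) ≈ 0.9368
After 'converts': P(A) = 0.7·0.9368 / (0.7·0.9368 + 0.85·0.0632) ≈ 0.9243
After 'does not convert': P(A) = 0.3·0.9243 / (0.3·0.9243 + 0.15·0.0757) ≈ 0.9607

0.961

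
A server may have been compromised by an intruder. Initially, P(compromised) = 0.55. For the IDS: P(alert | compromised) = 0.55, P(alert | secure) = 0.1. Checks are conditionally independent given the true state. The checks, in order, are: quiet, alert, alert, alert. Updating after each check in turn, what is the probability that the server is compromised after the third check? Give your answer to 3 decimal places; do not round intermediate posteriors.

Each posterior becomes the prior for the next update.
After 'quiet': P(compromised) = 0.45·0.5500 / (0.45·0.5500 + 0.9·0.4500) ≈ 0.3793
After 'alert': P(compromised) = 0.55·0.3793 / (0.55·0.3793 + 0.1·0.6207) ≈ 0.7707
After 'alert': P(compromised) = 0.55·0.7707 / (0.55·0.7707 + 0.1·0.2293) ≈ 0.9487

0.949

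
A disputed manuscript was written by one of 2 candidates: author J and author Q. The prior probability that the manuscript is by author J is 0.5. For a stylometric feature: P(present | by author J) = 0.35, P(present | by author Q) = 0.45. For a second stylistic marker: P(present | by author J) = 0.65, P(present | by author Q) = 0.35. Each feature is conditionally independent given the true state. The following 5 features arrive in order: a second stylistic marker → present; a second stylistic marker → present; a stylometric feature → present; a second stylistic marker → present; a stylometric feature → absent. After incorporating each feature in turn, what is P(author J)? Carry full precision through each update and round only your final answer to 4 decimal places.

0.8548

After a second stylistic marker='present': P(author J) = 0.65·0.5000 / (0.65·0.5000 + 0.35·0.5000) ≈ 0.6500
After a second stylistic marker='present': P(author J) = 0.65·0.6500 / (0.65·0.6500 + 0.35·0.3500) ≈ 0.7752
After a stylometric feature='present': P(author J) = 0.35·0.7752 / (0.35·0.7752 + 0.45·0.2248) ≈ 0.7284
After a second stylistic marker='present': P(author J) = 0.65·0.7284 / (0.65·0.7284 + 0.35·0.2716) ≈ 0.8328
After a stylometric feature='absent': P(author J) = 0.65·0.8328 / (0.65·0.8328 + 0.55·0.1672) ≈ 0.8548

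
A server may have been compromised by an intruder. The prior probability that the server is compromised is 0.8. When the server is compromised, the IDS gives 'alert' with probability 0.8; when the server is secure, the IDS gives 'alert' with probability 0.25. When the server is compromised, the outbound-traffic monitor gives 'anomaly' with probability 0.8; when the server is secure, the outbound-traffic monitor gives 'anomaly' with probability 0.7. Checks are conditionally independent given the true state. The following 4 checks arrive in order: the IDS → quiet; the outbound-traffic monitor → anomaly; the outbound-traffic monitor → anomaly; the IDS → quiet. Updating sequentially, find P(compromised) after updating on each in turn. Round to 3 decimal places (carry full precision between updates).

0.271

After the IDS='quiet': P(compromised) = 0.2·0.8000 / (0.2·0.8000 + 0.75·0.2000) ≈ 0.5161
After the outbound-traffic monitor='anomaly': P(compromised) = 0.8·0.5161 / (0.8·0.5161 + 0.7·0.4839) ≈ 0.5494
After the outbound-traffic monitor='anomaly': P(compromised) = 0.8·0.5494 / (0.8·0.5494 + 0.7·0.4506) ≈ 0.5821
After the IDS='quiet': P(compromised) = 0.2·0.5821 / (0.2·0.5821 + 0.75·0.4179) ≈ 0.2709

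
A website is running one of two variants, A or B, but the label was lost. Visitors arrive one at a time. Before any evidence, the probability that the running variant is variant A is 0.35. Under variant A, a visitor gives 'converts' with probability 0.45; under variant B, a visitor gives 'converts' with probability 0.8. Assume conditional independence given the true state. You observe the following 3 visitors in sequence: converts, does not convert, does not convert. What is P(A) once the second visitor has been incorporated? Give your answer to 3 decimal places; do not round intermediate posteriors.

After 'converts': P(A) = 0.45·0.3500 / (0.45·0.3500 + 0.8·0.6500) ≈ 0.2325
After 'does not convert': P(A) = 0.55·0.2325 / (0.55·0.2325 + 0.2·0.7675) ≈ 0.4544

0.454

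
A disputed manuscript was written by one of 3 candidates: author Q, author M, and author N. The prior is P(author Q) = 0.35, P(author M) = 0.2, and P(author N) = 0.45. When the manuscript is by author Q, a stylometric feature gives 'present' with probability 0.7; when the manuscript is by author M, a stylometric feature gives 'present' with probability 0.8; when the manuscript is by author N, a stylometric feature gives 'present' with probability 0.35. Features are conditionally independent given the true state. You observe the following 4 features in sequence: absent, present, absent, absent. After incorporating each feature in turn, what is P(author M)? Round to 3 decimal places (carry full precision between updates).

0.025

After 'absent': normaliser = 0.3·0.3500 + 0.2·0.2000 + 0.65·0.4500; P(author Q) ≈ 0.2400, P(author M) ≈ 0.0914, P(author N) ≈ 0.6686
After 'present': normaliser = 0.7·0.2400 + 0.8·0.0914 + 0.35·0.6686; P(author Q) ≈ 0.3536, P(author M) ≈ 0.1539, P(author N) ≈ 0.4925
After 'absent': normaliser = 0.3·0.3536 + 0.2·0.1539 + 0.65·0.4925; P(author Q) ≈ 0.2321, P(author M) ≈ 0.0674, P(author N) ≈ 0.7005
After 'absent': normaliser = 0.3·0.2321 + 0.2·0.0674 + 0.65·0.7005; P(author Q) ≈ 0.1293, P(author M) ≈ 0.0250, P(author N) ≈ 0.8456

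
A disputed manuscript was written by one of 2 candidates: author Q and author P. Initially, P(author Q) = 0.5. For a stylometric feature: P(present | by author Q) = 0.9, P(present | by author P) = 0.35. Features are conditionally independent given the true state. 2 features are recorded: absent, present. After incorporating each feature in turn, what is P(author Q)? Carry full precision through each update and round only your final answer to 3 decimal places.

0.283

After 'absent': P(author Q) = 0.1·0.5000 / (0.1·0.5000 + 0.65·0.5000) ≈ 0.1333
After 'present': P(author Q) = 0.9·0.1333 / (0.9·0.1333 + 0.35·0.8667) ≈ 0.2835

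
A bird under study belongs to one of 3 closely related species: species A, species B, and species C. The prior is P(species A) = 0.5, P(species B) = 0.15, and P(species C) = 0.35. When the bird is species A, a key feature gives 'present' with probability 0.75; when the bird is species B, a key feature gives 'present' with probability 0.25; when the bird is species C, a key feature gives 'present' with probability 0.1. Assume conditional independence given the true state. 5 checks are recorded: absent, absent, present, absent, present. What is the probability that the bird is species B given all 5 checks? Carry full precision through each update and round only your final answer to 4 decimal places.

0.3628

After 'absent': normaliser = 0.25·0.5000 + 0.75·0.1500 + 0.9·0.3500; P(species A) ≈ 0.2262, P(species B) ≈ 0.2036, P(species C) ≈ 0.5701
After 'absent': normaliser = 0.25·0.2262 + 0.75·0.2036 + 0.9·0.5701; P(species A) ≈ 0.0783, P(species B) ≈ 0.2114, P(species C) ≈ 0.7103
After 'present': normaliser = 0.75·0.0783 + 0.25·0.2114 + 0.1·0.7103; P(species A) ≈ 0.3216, P(species B) ≈ 0.2894, P(species C) ≈ 0.3890
After 'absent': normaliser = 0.25·0.3216 + 0.75·0.2894 + 0.9·0.3890; P(species A) ≈ 0.1242, P(species B) ≈ 0.3352, P(species C) ≈ 0.5406
After 'present': normaliser = 0.75·0.1242 + 0.25·0.3352 + 0.1·0.5406; P(species A) ≈ 0.4031, P(species B) ≈ 0.3628, P(species C) ≈ 0.2341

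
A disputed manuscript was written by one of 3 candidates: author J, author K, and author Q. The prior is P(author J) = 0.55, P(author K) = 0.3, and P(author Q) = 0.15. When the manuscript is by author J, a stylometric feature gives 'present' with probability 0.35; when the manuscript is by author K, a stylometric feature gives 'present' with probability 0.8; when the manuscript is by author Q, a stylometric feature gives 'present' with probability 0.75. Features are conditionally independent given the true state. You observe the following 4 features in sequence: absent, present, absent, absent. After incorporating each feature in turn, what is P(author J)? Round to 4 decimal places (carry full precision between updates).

0.9350

Each posterior becomes the prior for the next update.
After 'absent': normaliser = 0.65·0.5500 + 0.2·0.3000 + 0.25·0.1500; P(author J) ≈ 0.7857, P(author K) ≈ 0.1319, P(author Q) ≈ 0.0824
After 'present': normaliser = 0.35·0.7857 + 0.8·0.1319 + 0.75·0.0824; P(author J) ≈ 0.6217, P(author K) ≈ 0.2385, P(author Q) ≈ 0.1398
After 'absent': normaliser = 0.65·0.6217 + 0.2·0.2385 + 0.25·0.1398; P(author J) ≈ 0.8302, P(author K) ≈ 0.0980, P(author Q) ≈ 0.0718
After 'absent': normaliser = 0.65·0.8302 + 0.2·0.0980 + 0.25·0.0718; P(author J) ≈ 0.9350, P(author K) ≈ 0.0340, P(author Q) ≈ 0.0311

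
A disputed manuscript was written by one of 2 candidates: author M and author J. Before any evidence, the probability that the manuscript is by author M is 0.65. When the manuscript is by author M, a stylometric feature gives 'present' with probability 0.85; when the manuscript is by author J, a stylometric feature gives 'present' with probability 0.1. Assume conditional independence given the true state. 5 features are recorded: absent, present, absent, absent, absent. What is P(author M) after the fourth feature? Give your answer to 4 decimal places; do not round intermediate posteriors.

0.0681

After 'absent': P(author M) = 0.15·0.6500 / (0.15·0.6500 + 0.9·0.3500) ≈ 0.2364
After 'present': P(author M) = 0.85·0.2364 / (0.85·0.2364 + 0.1·0.7636) ≈ 0.7246
After 'absent': P(author M) = 0.15·0.7246 / (0.15·0.7246 + 0.9·0.2754) ≈ 0.3048
After 'absent': P(author M) = 0.15·0.3048 / (0.15·0.3048 + 0.9·0.6952) ≈ 0.0681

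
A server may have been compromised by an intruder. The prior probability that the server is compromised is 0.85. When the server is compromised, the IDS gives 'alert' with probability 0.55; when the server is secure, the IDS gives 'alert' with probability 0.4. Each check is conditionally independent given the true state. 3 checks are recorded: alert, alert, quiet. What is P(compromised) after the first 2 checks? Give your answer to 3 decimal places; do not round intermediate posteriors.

0.915

Apply Bayes' rule sequentially, carrying P(compromised) forward.
After 'alert': P(compromised) = 0.55·0.8500 / (0.55·0.8500 + 0.4·0.1500) ≈ 0.8863
After 'alert': P(compromised) = 0.55·0.8863 / (0.55·0.8863 + 0.4·0.1137) ≈ 0.9146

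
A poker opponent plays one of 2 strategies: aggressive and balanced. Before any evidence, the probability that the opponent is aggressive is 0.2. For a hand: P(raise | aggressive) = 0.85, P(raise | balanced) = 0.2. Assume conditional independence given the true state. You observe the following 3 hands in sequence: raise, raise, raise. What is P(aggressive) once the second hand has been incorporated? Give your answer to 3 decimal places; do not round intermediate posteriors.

0.819

After 'raise': P(aggressive) = 0.85·0.2000 / (0.85·0.2000 + 0.2·0.8000) ≈ 0.5152
After 'raise': P(aggressive) = 0.85·0.5152 / (0.85·0.5152 + 0.2·0.4848) ≈ 0.8187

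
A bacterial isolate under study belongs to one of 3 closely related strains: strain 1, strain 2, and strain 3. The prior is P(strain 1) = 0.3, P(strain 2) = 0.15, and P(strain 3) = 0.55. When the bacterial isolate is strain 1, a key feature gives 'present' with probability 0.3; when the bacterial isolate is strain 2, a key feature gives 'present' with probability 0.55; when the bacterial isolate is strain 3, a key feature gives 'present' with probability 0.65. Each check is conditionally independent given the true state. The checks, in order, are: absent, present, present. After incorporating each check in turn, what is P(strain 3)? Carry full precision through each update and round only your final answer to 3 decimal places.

After 'absent': normaliser = 0.7·0.3000 + 0.45·0.1500 + 0.35·0.5500; P(strain 1) ≈ 0.4468, P(strain 2) ≈ 0.1436, P(strain 3) ≈ 0.4096
After 'present': normaliser = 0.3·0.4468 + 0.55·0.1436 + 0.65·0.4096; P(strain 1) ≈ 0.2797, P(strain 2) ≈ 0.1648, P(strain 3) ≈ 0.5555
After 'present': normaliser = 0.3·0.2797 + 0.55·0.1648 + 0.65·0.5555; P(strain 1) ≈ 0.1567, P(strain 2) ≈ 0.1692, P(strain 3) ≈ 0.6741

0.674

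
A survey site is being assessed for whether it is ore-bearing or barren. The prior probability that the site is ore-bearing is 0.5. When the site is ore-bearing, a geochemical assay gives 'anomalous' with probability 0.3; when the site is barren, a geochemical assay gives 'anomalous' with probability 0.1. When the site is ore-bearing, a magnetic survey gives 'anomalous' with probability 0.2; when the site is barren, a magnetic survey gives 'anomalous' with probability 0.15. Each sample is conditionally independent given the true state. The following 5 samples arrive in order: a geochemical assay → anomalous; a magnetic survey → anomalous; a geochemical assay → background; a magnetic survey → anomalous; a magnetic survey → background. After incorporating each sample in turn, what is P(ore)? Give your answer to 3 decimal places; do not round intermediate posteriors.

0.796

Each posterior becomes the prior for the next update.
After a geochemical assay='anomalous': P(ore) = 0.3·0.5000 / (0.3·0.5000 + 0.1·0.5000) ≈ 0.7500
After a magnetic survey='anomalous': P(ore) = 0.2·0.7500 / (0.2·0.7500 + 0.15·0.2500) ≈ 0.8000
After a geochemical assay='background': P(ore) = 0.7·0.8000 / (0.7·0.8000 + 0.9·0.2000) ≈ 0.7568
After a magnetic survey='anomalous': P(ore) = 0.2·0.7568 / (0.2·0.7568 + 0.15·0.2432) ≈ 0.8058
After a magnetic survey='background': P(ore) = 0.8·0.8058 / (0.8·0.8058 + 0.85·0.1942) ≈ 0.7961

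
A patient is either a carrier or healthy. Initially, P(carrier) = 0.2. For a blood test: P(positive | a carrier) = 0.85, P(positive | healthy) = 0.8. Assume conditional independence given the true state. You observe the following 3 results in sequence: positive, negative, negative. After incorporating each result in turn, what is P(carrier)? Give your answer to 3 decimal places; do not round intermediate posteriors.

After 'positive': P(carrier) = 0.85·0.2000 / (0.85·0.2000 + 0.8·0.8000) ≈ 0.2099
After 'negative': P(carrier) = 0.15·0.2099 / (0.15·0.2099 + 0.2·0.7901) ≈ 0.1661
After 'negative': P(carrier) = 0.15·0.1661 / (0.15·0.1661 + 0.2·0.8339) ≈ 0.1300

0.130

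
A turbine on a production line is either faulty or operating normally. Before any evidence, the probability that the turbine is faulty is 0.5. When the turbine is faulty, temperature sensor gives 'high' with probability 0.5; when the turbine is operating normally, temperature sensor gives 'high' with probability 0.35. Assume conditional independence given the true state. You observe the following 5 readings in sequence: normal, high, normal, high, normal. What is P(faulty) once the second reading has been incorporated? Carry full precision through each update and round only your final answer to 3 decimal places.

0.524

After 'normal': P(faulty) = 0.5·0.5000 / (0.5·0.5000 + 0.65·0.5000) ≈ 0.4348
After 'high': P(faulty) = 0.5·0.4348 / (0.5·0.4348 + 0.35·0.5652) ≈ 0.5236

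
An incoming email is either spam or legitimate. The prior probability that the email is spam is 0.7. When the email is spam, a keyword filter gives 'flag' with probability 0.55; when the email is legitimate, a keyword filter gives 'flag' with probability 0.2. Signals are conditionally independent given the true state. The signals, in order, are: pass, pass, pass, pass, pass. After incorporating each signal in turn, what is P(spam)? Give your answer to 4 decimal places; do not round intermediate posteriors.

Apply Bayes' rule sequentially, carrying P(spam) forward.
After 'pass': P(spam) = 0.45·0.7000 / (0.45·0.7000 + 0.8·0.3000) ≈ 0.5676
After 'pass': P(spam) = 0.45·0.5676 / (0.45·0.5676 + 0.8·0.4324) ≈ 0.4247
After 'pass': P(spam) = 0.45·0.4247 / (0.45·0.4247 + 0.8·0.5753) ≈ 0.2934
After 'pass': P(spam) = 0.45·0.2934 / (0.45·0.2934 + 0.8·0.7066) ≈ 0.1894
After 'pass': P(spam) = 0.45·0.1894 / (0.45·0.1894 + 0.8·0.8106) ≈ 0.1161

0.1161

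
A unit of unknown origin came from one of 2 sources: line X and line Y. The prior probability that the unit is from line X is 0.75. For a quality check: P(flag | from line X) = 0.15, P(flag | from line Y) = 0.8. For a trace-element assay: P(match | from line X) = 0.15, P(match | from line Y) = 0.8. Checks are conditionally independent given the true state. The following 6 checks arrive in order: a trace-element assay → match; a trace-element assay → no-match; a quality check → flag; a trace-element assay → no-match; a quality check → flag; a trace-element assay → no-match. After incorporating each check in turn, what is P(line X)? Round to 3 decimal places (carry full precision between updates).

0.603

Apply Bayes' rule sequentially, carrying P(line X) forward.
After a trace-element assay='match': P(line X) = 0.15·0.7500 / (0.15·0.7500 + 0.8·0.2500) ≈ 0.3600
After a trace-element assay='no-match': P(line X) = 0.85·0.3600 / (0.85·0.3600 + 0.2·0.6400) ≈ 0.7051
After a quality check='flag': P(line X) = 0.15·0.7051 / (0.15·0.7051 + 0.8·0.2949) ≈ 0.3095
After a trace-element assay='no-match': P(line X) = 0.85·0.3095 / (0.85·0.3095 + 0.2·0.6905) ≈ 0.6558
After a quality check='flag': P(line X) = 0.15·0.6558 / (0.15·0.6558 + 0.8·0.3442) ≈ 0.2632
After a trace-element assay='no-match': P(line X) = 0.85·0.2632 / (0.85·0.2632 + 0.2·0.7368) ≈ 0.6029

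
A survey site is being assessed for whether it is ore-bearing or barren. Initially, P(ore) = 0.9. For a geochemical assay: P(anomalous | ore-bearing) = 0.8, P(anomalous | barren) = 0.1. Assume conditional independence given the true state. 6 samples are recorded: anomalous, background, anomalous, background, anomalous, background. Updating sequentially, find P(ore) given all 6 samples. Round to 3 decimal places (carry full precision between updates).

0.981

After 'anomalous': P(ore) = 0.8·0.9000 / (0.8·0.9000 + 0.1·0.1000) ≈ 0.9863
After 'background': P(ore) = 0.2·0.9863 / (0.2·0.9863 + 0.9·0.0137) ≈ 0.9412
After 'anomalous': P(ore) = 0.8·0.9412 / (0.8·0.9412 + 0.1·0.0588) ≈ 0.9922
After 'background': P(ore) = 0.2·0.9922 / (0.2·0.9922 + 0.9·0.0078) ≈ 0.9660
After 'anomalous': P(ore) = 0.8·0.9660 / (0.8·0.9660 + 0.1·0.0340) ≈ 0.9956
After 'background': P(ore) = 0.2·0.9956 / (0.2·0.9956 + 0.9·0.0044) ≈ 0.9806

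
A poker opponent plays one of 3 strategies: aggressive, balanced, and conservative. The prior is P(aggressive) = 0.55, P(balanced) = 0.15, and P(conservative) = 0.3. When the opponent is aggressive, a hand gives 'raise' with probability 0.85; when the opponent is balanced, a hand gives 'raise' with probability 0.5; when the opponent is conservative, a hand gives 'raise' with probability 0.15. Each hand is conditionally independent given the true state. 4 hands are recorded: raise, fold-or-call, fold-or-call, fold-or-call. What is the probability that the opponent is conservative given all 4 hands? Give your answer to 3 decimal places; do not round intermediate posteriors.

0.716

Apply Bayes' rule sequentially, carrying P(conservative) forward.
After 'raise': normaliser = 0.85·0.5500 + 0.5·0.1500 + 0.15·0.3000; P(aggressive) ≈ 0.7957, P(balanced) ≈ 0.1277, P(conservative) ≈ 0.0766
After 'fold-or-call': normaliser = 0.15·0.7957 + 0.5·0.1277 + 0.85·0.0766; P(aggressive) ≈ 0.4807, P(balanced) ≈ 0.2571, P(conservative) ≈ 0.2622
After 'fold-or-call': normaliser = 0.15·0.4807 + 0.5·0.2571 + 0.85·0.2622; P(aggressive) ≈ 0.1703, P(balanced) ≈ 0.3035, P(conservative) ≈ 0.5263
After 'fold-or-call': normaliser = 0.15·0.1703 + 0.5·0.3035 + 0.85·0.5263; P(aggressive) ≈ 0.0409, P(balanced) ≈ 0.2429, P(conservative) ≈ 0.7162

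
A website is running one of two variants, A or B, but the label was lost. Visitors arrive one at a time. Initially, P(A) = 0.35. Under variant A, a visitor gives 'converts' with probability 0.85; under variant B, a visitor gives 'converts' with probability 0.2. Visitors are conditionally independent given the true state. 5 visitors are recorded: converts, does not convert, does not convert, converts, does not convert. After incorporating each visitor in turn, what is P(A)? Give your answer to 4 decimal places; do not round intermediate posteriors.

Apply Bayes' rule sequentially, carrying P(A) forward.
After 'converts': P(A) = 0.85·0.3500 / (0.85·0.3500 + 0.2·0.6500) ≈ 0.6959
After 'does not convert': P(A) = 0.15·0.6959 / (0.15·0.6959 + 0.8·0.3041) ≈ 0.3003
After 'does not convert': P(A) = 0.15·0.3003 / (0.15·0.3003 + 0.8·0.6997) ≈ 0.0745
After 'converts': P(A) = 0.85·0.0745 / (0.85·0.0745 + 0.2·0.9255) ≈ 0.2548
After 'does not convert': P(A) = 0.15·0.2548 / (0.15·0.2548 + 0.8·0.7452) ≈ 0.0602

0.0602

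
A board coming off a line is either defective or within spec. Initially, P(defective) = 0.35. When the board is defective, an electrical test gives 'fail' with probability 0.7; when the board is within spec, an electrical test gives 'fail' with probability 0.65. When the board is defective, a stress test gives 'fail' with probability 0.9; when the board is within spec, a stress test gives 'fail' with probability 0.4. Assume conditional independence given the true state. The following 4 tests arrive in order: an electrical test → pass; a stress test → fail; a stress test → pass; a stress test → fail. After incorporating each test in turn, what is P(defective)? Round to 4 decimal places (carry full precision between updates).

0.2803

After an electrical test='pass': P(defective) = 0.3·0.3500 / (0.3·0.3500 + 0.35·0.6500) ≈ 0.3158
After a stress test='fail': P(defective) = 0.9·0.3158 / (0.9·0.3158 + 0.4·0.6842) ≈ 0.5094
After a stress test='pass': P(defective) = 0.1·0.5094 / (0.1·0.5094 + 0.6·0.4906) ≈ 0.1475
After a stress test='fail': P(defective) = 0.9·0.1475 / (0.9·0.1475 + 0.4·0.8525) ≈ 0.2803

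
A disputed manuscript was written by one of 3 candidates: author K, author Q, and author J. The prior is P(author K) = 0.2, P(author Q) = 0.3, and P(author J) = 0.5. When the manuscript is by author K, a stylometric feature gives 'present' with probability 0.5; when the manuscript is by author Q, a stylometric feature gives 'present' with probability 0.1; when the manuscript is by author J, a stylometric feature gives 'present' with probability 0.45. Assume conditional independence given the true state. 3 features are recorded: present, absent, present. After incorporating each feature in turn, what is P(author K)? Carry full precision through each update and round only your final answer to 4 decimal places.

After 'present': normaliser = 0.5·0.2000 + 0.1·0.3000 + 0.45·0.5000; P(author K) ≈ 0.2817, P(author Q) ≈ 0.0845, P(author J) ≈ 0.6338
After 'absent': normaliser = 0.5·0.2817 + 0.9·0.0845 + 0.55·0.6338; P(author K) ≈ 0.2491, P(author Q) ≈ 0.1345, P(author J) ≈ 0.6164
After 'present': normaliser = 0.5·0.2491 + 0.1·0.1345 + 0.45·0.6164; P(author K) ≈ 0.2998, P(author Q) ≈ 0.0324, P(author J) ≈ 0.6678

0.2998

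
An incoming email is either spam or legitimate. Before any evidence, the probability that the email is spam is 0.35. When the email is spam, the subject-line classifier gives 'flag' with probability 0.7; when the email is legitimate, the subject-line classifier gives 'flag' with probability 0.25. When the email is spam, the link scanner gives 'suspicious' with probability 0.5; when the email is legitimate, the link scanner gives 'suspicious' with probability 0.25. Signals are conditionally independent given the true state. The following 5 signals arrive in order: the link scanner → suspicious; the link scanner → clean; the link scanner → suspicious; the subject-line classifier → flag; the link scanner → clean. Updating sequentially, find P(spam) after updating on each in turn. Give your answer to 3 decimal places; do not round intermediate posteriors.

0.728

Each posterior becomes the prior for the next update.
After the link scanner='suspicious': P(spam) = 0.5·0.3500 / (0.5·0.3500 + 0.25·0.6500) ≈ 0.5185
After the link scanner='clean': P(spam) = 0.5·0.5185 / (0.5·0.5185 + 0.75·0.4815) ≈ 0.4179
After the link scanner='suspicious': P(spam) = 0.5·0.4179 / (0.5·0.4179 + 0.25·0.5821) ≈ 0.5895
After the subject-line classifier='flag': P(spam) = 0.7·0.5895 / (0.7·0.5895 + 0.25·0.4105) ≈ 0.8008
After the link scanner='clean': P(spam) = 0.5·0.8008 / (0.5·0.8008 + 0.75·0.1992) ≈ 0.7283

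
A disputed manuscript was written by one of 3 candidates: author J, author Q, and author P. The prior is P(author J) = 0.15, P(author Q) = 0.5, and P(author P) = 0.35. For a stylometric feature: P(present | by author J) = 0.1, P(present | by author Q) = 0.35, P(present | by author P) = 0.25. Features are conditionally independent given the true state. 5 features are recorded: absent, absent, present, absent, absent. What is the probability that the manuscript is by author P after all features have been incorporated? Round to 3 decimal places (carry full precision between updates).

After 'absent': normaliser = 0.9·0.1500 + 0.65·0.5000 + 0.75·0.3500; P(author J) ≈ 0.1869, P(author Q) ≈ 0.4498, P(author P) ≈ 0.3633
After 'absent': normaliser = 0.9·0.1869 + 0.65·0.4498 + 0.75·0.3633; P(author J) ≈ 0.2294, P(author Q) ≈ 0.3989, P(author P) ≈ 0.3717
After 'present': normaliser = 0.1·0.2294 + 0.35·0.3989 + 0.25·0.3717; P(author J) ≈ 0.0898, P(author Q) ≈ 0.5464, P(author P) ≈ 0.3638
After 'absent': normaliser = 0.9·0.0898 + 0.65·0.5464 + 0.75·0.3638; P(author J) ≈ 0.1140, P(author Q) ≈ 0.5011, P(author P) ≈ 0.3849
After 'absent': normaliser = 0.9·0.1140 + 0.65·0.5011 + 0.75·0.3849; P(author J) ≈ 0.1431, P(author Q) ≈ 0.4543, P(author P) ≈ 0.4026

0.403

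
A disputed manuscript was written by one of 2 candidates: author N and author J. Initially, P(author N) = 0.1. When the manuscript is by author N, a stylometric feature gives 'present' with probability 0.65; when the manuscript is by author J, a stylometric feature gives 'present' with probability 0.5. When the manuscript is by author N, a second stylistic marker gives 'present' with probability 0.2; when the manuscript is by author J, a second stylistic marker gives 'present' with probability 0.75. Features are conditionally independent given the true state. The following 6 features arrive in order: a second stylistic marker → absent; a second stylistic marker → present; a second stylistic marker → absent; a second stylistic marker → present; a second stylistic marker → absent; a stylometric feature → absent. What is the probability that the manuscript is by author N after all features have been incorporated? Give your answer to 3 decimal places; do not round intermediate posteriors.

Apply Bayes' rule sequentially, carrying P(author N) forward.
After a second stylistic marker='absent': P(author N) = 0.8·0.1000 / (0.8·0.1000 + 0.25·0.9000) ≈ 0.2623
After a second stylistic marker='present': P(author N) = 0.2·0.2623 / (0.2·0.2623 + 0.75·0.7377) ≈ 0.0866
After a second stylistic marker='absent': P(author N) = 0.8·0.0866 / (0.8·0.0866 + 0.25·0.9134) ≈ 0.2328
After a second stylistic marker='present': P(author N) = 0.2·0.2328 / (0.2·0.2328 + 0.75·0.7672) ≈ 0.0749
After a second stylistic marker='absent': P(author N) = 0.8·0.0749 / (0.8·0.0749 + 0.25·0.9251) ≈ 0.2057
After a stylometric feature='absent': P(author N) = 0.35·0.2057 / (0.35·0.2057 + 0.5·0.7943) ≈ 0.1534

0.153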